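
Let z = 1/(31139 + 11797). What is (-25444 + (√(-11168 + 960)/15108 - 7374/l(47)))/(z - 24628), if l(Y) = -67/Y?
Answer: 58314387120/70847663069 - 14312*I*√638/1331301609013 ≈ 0.8231 - 2.7154e-7*I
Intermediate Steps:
z = 1/42936 ≈ 2.3290e-5
(-25444 + (√(-11168 + 960)/15108 - 7374/l(47)))/(z - 24628) = (-25444 + (√(-11168 + 960)/15108 - 7374/((-67/47))))/(1/42936 - 24628) = (-25444 + (√(-10208)*(1/15108) - 7374/((-67*1/47))))/(-1057427807/42936) = (-25444 + ((4*I*√638)*(1/15108) - 7374/(-67/47)))*(-42936/1057427807) = (-25444 + (I*√638/3777 - 7374*(-47/67)))*(-42936/1057427807) = (-25444 + (I*√638/3777 + 346578/67))*(-42936/1057427807) = (-25444 + (346578/67 + I*√638/3777))*(-42936/1057427807) = (-1358170/67 + I*√638/3777)*(-42936/1057427807) = 58314387120/70847663069 - 14312*I*√638/1331301609013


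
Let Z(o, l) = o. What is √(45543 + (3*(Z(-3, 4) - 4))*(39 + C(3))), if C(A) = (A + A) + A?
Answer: √44535 ≈ 211.03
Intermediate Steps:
C(A) = 3*A (C(A) = 2*A + A = 3*A)
√(45543 + (3*(Z(-3, 4) - 4))*(39 + C(3))) = √(45543 + (3*(-3 - 4))*(39 + 3*3)) = √(45543 + (3*(-7))*(39 + 9)) = √(45543 - 21*48) = √(45543 - 1008) = √44535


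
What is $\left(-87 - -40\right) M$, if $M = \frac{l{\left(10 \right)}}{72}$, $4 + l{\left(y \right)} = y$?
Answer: $- \frac{47}{12} \approx -3.9167$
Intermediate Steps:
$l{\left(y \right)} = -4 + y$
$M = \frac{1}{12}$ ($M = \frac{-4 + 10}{72} = 6 \cdot \frac{1}{72} = \frac{1}{12} \approx 0.083333$)
$\left(-87 - -40\right) M = \left(-87 - -40\right) \frac{1}{12} = \left(-87 + \left(-22 + 62\right)\right) \frac{1}{12} = \left(-87 + 40\right) \frac{1}{12} = \left(-47\right) \frac{1}{12} = - \frac{47}{12}$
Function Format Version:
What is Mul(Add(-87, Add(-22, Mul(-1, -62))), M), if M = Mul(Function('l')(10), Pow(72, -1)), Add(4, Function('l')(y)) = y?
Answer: Rational(-47, 12) ≈ -3.9167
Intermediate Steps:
Function('l')(y) = Add(-4, y)
M = Rational(1, 12) (M = Mul(Add(-4, 10), Pow(72, -1)) = Mul(6, Rational(1, 72)) = Rational(1, 12) ≈ 0.083333)
Mul(Add(-87, Add(-22, Mul(-1, -62))), M) = Mul(Add(-87, Add(-22, Mul(-1, -62))), Rational(1, 12)) = Mul(Add(-87, Add(-22, 62)), Rational(1, 12)) = Mul(Add(-87, 40), Rational(1, 12)) = Mul(-47, Rational(1, 12)) = Rational(-47, 12)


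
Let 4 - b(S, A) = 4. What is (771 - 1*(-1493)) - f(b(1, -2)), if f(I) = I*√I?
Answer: 2264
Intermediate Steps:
b(S, A) = 0 (b(S, A) = 4 - 1*4 = 4 - 4 = 0)
f(I) = I^(3/2)
(771 - 1*(-1493)) - f(b(1, -2)) = (771 - 1*(-1493)) - 0^(3/2) = (771 + 1493) - 1*0 = 2264 + 0 = 2264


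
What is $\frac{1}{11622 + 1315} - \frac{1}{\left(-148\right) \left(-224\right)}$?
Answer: $\frac{20215}{428887424} \approx 4.7134 \cdot 10^{-5}$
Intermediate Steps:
$\frac{1}{11622 + 1315} - \frac{1}{\left(-148\right) \left(-224\right)} = \frac{1}{12937} - \frac{1}{33152} = \frac{20215}{428887424}$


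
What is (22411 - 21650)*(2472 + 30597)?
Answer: 25165509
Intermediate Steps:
(22411 - 21650)*(2472 + 30597) = 761*33069 = 25165509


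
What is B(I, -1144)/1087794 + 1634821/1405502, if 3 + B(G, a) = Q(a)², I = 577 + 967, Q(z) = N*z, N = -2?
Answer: 2284017130064/382224160647 ≈ 5.9756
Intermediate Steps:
Q(z) = -2*z
I = 1544
B(G, a) = -3 + 4*a² (B(G, a) = -3 + (-2*a)² = -3 + 4*a²)
B(I, -1144)/1087794 + 1634821/1405502 = (-3 + 4*(-1144)²)/1087794 + 1634821/1405502 = (-3 + 4*1308736)*(1/1087794) + 1634821*(1/1405502) = (-3 + 5234944)*(1/1087794) + 1634821/1405502 = 5234941*(1/1087794) + 1634821/1405502 = 5234941/1087794 + 1634821/1405502 = 2284017130064/382224160647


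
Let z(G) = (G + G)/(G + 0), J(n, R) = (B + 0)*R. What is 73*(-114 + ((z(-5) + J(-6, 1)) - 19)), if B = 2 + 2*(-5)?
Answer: -10147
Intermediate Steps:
B = -8 (B = 2 - 10 = -8)
J(n, R) = -8*R (J(n, R) = (-8 + 0)*R = -8*R)
z(G) = 2 (z(G) = (2*G)/G = 2)
73*(-114 + ((z(-5) + J(-6, 1)) - 19)) = 73*(-114 + ((2 - 8*1) - 19)) = 73*(-114 + ((2 - 8) - 19)) = 73*(-114 + (-6 - 19)) = 73*(-114 - 25) = 73*(-139) = -10147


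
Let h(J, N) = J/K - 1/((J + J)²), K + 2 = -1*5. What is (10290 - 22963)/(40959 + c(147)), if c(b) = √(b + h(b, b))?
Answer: -44866629007452/145008452575981 + 3725862*√10890935/145008452575981 ≈ -0.30932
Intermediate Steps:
K = -7 (K = -2 - 1*5 = -2 - 5 = -7)
h(J, N) = -1/(4*J²) - J/7 (h(J, N) = J/(-7) - 1/((J + J)²) = J*(-⅐) - 1/((2*J)²) = -J/7 - 1/(4*J²) = -1/(4*J²) - J/7)
c(b) = √(-1/(4*b²) + 6*b/7) (c(b) = √(b + (-1/(4*b²) - b/7)) = √(-1/(4*b²) + 6*b/7))
(10290 - 22963)/(40959 + c(147)) = (10290 - 22963)/(40959 + √(-49/147² + 168*147)/14) = -12673/(40959 + √(-49*1/21609 + 24696)/14) = -12673/(40959 + √(-1/441 + 24696)/14) = -12673/(40959 + √(10890935/441)/14) = -12673/(40959 + (√10890935/21)/14) = -12673/(40959 + √10890935/294)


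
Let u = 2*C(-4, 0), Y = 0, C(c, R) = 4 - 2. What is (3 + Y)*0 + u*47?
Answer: 188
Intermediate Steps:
C(c, R) = 2
u = 4 (u = 2*2 = 4)
(3 + Y)*0 + u*47 = (3 + 0)*0 + 4*47 = 3*0 + 188 = 0 + 188 = 188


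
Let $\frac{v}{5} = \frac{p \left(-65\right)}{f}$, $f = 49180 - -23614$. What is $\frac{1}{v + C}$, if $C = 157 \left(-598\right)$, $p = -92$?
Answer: $- \frac{36397}{3417153792} \approx -1.0651 \cdot 10^{-5}$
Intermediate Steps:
$f = 72794$ ($f = 49180 + 23614 = 72794$)
$C = -93886$
$v = \frac{14950}{36397}$ ($v = 5 \frac{\left(-92\right) \left(-65\right)}{72794} = 5 \cdot 5980 \cdot \frac{1}{72794} = 5 \cdot \frac{2990}{36397} = \frac{14950}{36397} \approx 0.41075$)
$\frac{1}{v + C} = \frac{1}{\frac{14950}{36397} - 93886} = \frac{1}{- \frac{3417153792}{36397}} = - \frac{36397}{3417153792}$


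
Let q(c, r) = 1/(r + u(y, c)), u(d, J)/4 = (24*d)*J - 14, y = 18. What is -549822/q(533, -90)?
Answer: -506318983716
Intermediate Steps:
u(d, J) = -56 + 96*J*d (u(d, J) = 4*((24*d)*J - 14) = 4*(24*J*d - 14) = 4*(-14 + 24*J*d) = -56 + 96*J*d)
q(c, r) = 1/(-56 + r + 1728*c) (q(c, r) = 1/(r + (-56 + 96*c*18)) = 1/(r + (-56 + 1728*c)) = 1/(-56 + r + 1728*c))
-549822/q(533, -90) = -549822/(1/(-56 - 90 + 1728*533)) = -549822/(1/(-56 - 90 + 921024)) = -549822/(1/920878) = -549822/1/920878 = -549822*920878 = -506318983716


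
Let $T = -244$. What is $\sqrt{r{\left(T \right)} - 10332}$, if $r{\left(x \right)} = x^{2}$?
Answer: $2 \sqrt{12301} \approx 221.82$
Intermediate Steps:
$\sqrt{r{\left(T \right)} - 10332} = \sqrt{\left(-244\right)^{2} - 10332} = \sqrt{59536 - 10332} = \sqrt{49204} = 2 \sqrt{12301}$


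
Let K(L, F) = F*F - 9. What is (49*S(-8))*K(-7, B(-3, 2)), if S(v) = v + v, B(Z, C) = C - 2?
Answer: 7056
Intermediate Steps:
B(Z, C) = -2 + C
S(v) = 2*v
K(L, F) = -9 + F² (K(L, F) = F² - 9 = -9 + F²)
(49*S(-8))*K(-7, B(-3, 2)) = (49*(2*(-8)))*(-9 + (-2 + 2)²) = (49*(-16))*(-9 + 0²) = -784*(-9 + 0) = -784*(-9) = 7056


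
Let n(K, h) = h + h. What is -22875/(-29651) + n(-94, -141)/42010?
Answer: 476308584/622819255 ≈ 0.76476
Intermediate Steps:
n(K, h) = 2*h
-22875/(-29651) + n(-94, -141)/42010 = -22875/(-29651) + (2*(-141))/42010 = -22875*(-1/29651) - 282*1/42010 = 22875/29651 - 141/21005 = 476308584/622819255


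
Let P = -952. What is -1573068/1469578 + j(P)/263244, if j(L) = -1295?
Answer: -208001908051/193428795516 ≈ -1.0753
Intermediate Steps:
-1573068/1469578 + j(P)/263244 = -1573068/1469578 - 1295/263244 = -1573068*1/1469578 - 1295*1/263244 = -786534/734789 - 1295/263244 = -208001908051/193428795516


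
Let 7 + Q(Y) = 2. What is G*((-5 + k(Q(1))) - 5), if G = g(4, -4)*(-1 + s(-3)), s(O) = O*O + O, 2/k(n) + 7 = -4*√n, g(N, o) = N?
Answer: 160*(-5*√5 + 9*I)/(-7*I + 4*√5) ≈ -202.17 + 2.7734*I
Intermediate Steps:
Q(Y) = -5 (Q(Y) = -7 + 2 = -5)
k(n) = 2/(-7 - 4*√n)
s(O) = O + O² (s(O) = O² + O = O + O²)
G = 20 (G = 4*(-1 - 3*(1 - 3)) = 4*(-1 - 3*(-2)) = 4*(-1 + 6) = 4*5 = 20)
G*((-5 + k(Q(1))) - 5) = 20*((-5 - 2/(7 + 4*√(-5))) - 5) = 20*((-5 - 2/(7 + 4*(I*√5))) - 5) = 20*((-5 - 2/(7 + 4*I*√5)) - 5) = 20*(-10 - 2/(7 + 4*I*√5)) = -200 - 40/(7 + 4*I*√5)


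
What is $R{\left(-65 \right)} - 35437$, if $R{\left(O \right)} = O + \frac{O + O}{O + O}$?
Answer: $-35501$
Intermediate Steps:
$R{\left(O \right)} = 1 + O$ ($R{\left(O \right)} = O + \frac{2 O}{2 O} = O + 2 O \frac{1}{2 O} = O + 1 = 1 + O$)
$R{\left(-65 \right)} - 35437 = \left(1 - 65\right) - 35437 = -64 - 35437 = -35501$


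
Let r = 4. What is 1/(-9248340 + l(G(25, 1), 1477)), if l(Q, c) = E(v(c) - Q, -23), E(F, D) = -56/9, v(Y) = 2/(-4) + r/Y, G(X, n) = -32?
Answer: -9/83235116 ≈ -1.0813e-7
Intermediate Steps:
v(Y) = -½ + 4/Y (v(Y) = 2/(-4) + 4/Y = 2*(-¼) + 4/Y = -½ + 4/Y)
E(F, D) = -56/9 (E(F, D) = -56*⅑ = -56/9)
l(Q, c) = -56/9
1/(-9248340 + l(G(25, 1), 1477)) = 1/(-9248340 - 56/9) = 1/(-83235116/9) = -9/83235116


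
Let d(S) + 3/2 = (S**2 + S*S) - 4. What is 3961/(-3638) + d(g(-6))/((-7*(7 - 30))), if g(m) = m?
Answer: -1663/2461 ≈ -0.67574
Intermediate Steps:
d(S) = -11/2 + 2*S**2 (d(S) = -3/2 + ((S**2 + S*S) - 4) = -3/2 + ((S**2 + S**2) - 4) = -3/2 + (2*S**2 - 4) = -3/2 + (-4 + 2*S**2) = -11/2 + 2*S**2)
3961/(-3638) + d(g(-6))/((-7*(7 - 30))) = 3961/(-3638) + (-11/2 + 2*(-6)**2)/((-7*(7 - 30))) = 3961*(-1/3638) + (-11/2 + 2*36)/((-7*(-23))) = -233/214 + (-11/2 + 72)/161 = -233/214 + (133/2)*(1/161) = -233/214 + 19/46 = -1663/2461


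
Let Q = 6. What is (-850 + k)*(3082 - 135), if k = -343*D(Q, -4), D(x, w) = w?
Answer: 1538334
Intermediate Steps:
k = 1372 (k = -343*(-4) = 1372)
(-850 + k)*(3082 - 135) = (-850 + 1372)*(3082 - 135) = 522*2947 = 1538334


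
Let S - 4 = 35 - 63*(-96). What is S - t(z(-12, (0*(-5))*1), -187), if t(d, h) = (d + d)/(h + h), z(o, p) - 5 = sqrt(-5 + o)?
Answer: 1138274/187 + I*sqrt(17)/187 ≈ 6087.0 + 0.022049*I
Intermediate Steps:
z(o, p) = 5 + sqrt(-5 + o)
t(d, h) = d/h (t(d, h) = (2*d)/((2*h)) = (2*d)*(1/(2*h)) = d/h)
S = 6087 (S = 4 + (35 - 63*(-96)) = 4 + (35 + 6048) = 4 + 6083 = 6087)
S - t(z(-12, (0*(-5))*1), -187) = 6087 - (5 + sqrt(-5 - 12))/(-187) = 6087 - (5 + sqrt(-17))*(-1)/187 = 6087 - (5 + I*sqrt(17))*(-1)/187 = 6087 - (-5/187 - I*sqrt(17)/187) = 6087 + (5/187 + I*sqrt(17)/187) = 1138274/187 + I*sqrt(17)/187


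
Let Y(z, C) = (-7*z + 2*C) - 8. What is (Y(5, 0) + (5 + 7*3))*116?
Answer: -1972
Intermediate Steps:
Y(z, C) = -8 - 7*z + 2*C
(Y(5, 0) + (5 + 7*3))*116 = ((-8 - 7*5 + 2*0) + (5 + 7*3))*116 = ((-8 - 35 + 0) + (5 + 21))*116 = (-43 + 26)*116 = -17*116 = -1972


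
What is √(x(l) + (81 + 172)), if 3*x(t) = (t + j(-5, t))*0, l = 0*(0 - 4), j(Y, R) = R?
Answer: √253 ≈ 15.906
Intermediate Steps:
l = 0 (l = 0*(-4) = 0)
x(t) = 0 (x(t) = ((t + t)*0)/3 = ((2*t)*0)/3 = (⅓)*0 = 0)
√(x(l) + (81 + 172)) = √(0 + (81 + 172)) = √(0 + 253) = √253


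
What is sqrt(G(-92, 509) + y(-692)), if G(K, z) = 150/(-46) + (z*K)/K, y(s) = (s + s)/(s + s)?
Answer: 3*sqrt(29785)/23 ≈ 22.511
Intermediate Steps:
y(s) = 1 (y(s) = (2*s)/((2*s)) = (2*s)*(1/(2*s)) = 1)
G(K, z) = -75/23 + z (G(K, z) = 150*(-1/46) + (K*z)/K = -75/23 + z)
sqrt(G(-92, 509) + y(-692)) = sqrt((-75/23 + 509) + 1) = sqrt(11632/23 + 1) = sqrt(11655/23) = 3*sqrt(29785)/23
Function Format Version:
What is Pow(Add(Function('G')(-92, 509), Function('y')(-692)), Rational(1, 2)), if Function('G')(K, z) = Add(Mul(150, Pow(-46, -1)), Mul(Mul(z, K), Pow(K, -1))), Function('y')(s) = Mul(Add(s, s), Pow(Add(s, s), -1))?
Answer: Mul(Rational(3, 23), Pow(29785, Rational(1, 2))) ≈ 22.511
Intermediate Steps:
Function('y')(s) = 1 (Function('y')(s) = Mul(Mul(2, s), Pow(Mul(2, s), -1)) = Mul(Mul(2, s), Mul(Rational(1, 2), Pow(s, -1))) = 1)
Function('G')(K, z) = Add(Rational(-75, 23), z) (Function('G')(K, z) = Add(Mul(150, Rational(-1, 46)), Mul(Mul(K, z), Pow(K, -1))) = Add(Rational(-75, 23), z))
Pow(Add(Function('G')(-92, 509), Function('y')(-692)), Rational(1, 2)) = Pow(Add(Add(Rational(-75, 23), 509), 1), Rational(1, 2)) = Pow(Add(Rational(11632, 23), 1), Rational(1, 2)) = Pow(Rational(11655, 23), Rational(1, 2)) = Mul(Rational(3, 23), Pow(29785, Rational(1, 2)))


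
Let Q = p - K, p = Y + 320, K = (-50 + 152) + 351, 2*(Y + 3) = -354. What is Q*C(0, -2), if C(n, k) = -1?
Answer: 313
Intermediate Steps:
Y = -180 (Y = -3 + (½)*(-354) = -3 - 177 = -180)
K = 453 (K = 102 + 351 = 453)
p = 140 (p = -180 + 320 = 140)
Q = -313 (Q = 140 - 1*453 = 140 - 453 = -313)
Q*C(0, -2) = -313*(-1) = 313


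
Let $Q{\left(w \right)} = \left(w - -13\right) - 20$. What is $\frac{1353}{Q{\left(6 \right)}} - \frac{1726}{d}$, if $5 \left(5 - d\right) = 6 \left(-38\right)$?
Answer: $- \frac{350939}{253} \approx -1387.1$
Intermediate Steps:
$Q{\left(w \right)} = -7 + w$ ($Q{\left(w \right)} = \left(w + 13\right) - 20 = \left(13 + w\right) - 20 = -7 + w$)
$d = \frac{253}{5}$ ($d = 5 - \frac{6 \left(-38\right)}{5} = 5 - - \frac{228}{5} = 5 + \frac{228}{5} = \frac{253}{5} \approx 50.6$)
$\frac{1353}{Q{\left(6 \right)}} - \frac{1726}{d} = \frac{1353}{-7 + 6} - \frac{1726}{\frac{253}{5}} = \frac{1353}{-1} - \frac{8630}{253} = 1353 \left(-1\right) - \frac{8630}{253} = -1353 - \frac{8630}{253} = - \frac{350939}{253}$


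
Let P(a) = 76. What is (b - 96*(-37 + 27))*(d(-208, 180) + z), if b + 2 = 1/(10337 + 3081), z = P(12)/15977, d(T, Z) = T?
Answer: -21358560178650/107189693 ≈ -1.9926e+5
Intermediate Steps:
z = 76/15977 ≈ 0.0047568
b = -26835/13418 (b = -2 + 1/(10337 + 3081) = -2 + 1/13418 = -26835/13418 ≈ -1.9999)
(b - 96*(-37 + 27))*(d(-208, 180) + z) = (-26835/13418 - 96*(-37 + 27))*(-208 + 76/15977) = (-26835/13418 - 96*(-10))*(-3323140/15977) = (-26835/13418 + 960)*(-3323140/15977) = (12854445/13418)*(-3323140/15977) = -21358560178650/107189693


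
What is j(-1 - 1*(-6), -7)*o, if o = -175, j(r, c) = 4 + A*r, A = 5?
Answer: -5075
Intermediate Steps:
j(r, c) = 4 + 5*r
j(-1 - 1*(-6), -7)*o = (4 + 5*(-1 - 1*(-6)))*(-175) = (4 + 5*(-1 + 6))*(-175) = (4 + 5*5)*(-175) = (4 + 25)*(-175) = 29*(-175) = -5075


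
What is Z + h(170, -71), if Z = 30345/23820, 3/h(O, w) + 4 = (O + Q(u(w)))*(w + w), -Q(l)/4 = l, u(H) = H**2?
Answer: 1435898269/1127140168 ≈ 1.2739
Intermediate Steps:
Q(l) = -4*l
h(O, w) = 3/(-4 + 2*w*(O - 4*w**2)) (h(O, w) = 3/(-4 + (O - 4*w**2)*(w + w)) = 3/(-4 + (O - 4*w**2)*(2*w)) = 3/(-4 + 2*w*(O - 4*w**2)))
Z = 2023/1588 (Z = 30345*(1/23820) = 2023/1588 ≈ 1.2739)
Z + h(170, -71) = 2023/1588 + 3/(2*(-2 - 4*(-71)**3 + 170*(-71))) = 2023/1588 + 3/(2*(-2 - 4*(-357911) - 12070)) = 2023/1588 + 3/(2*(-2 + 1431644 - 12070)) = 2023/1588 + (3/2)/1419572 = 2023/1588 + (3/2)*(1/1419572) = 2023/1588 + 3/2839144 = 1435898269/1127140168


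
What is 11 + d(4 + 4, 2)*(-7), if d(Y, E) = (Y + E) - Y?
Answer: -3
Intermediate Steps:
d(Y, E) = E (d(Y, E) = (E + Y) - Y = E)
11 + d(4 + 4, 2)*(-7) = 11 + 2*(-7) = 11 - 14 = -3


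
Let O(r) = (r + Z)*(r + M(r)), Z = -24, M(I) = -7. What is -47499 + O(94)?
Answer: -41409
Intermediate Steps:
O(r) = (-24 + r)*(-7 + r) (O(r) = (r - 24)*(r - 7) = (-24 + r)*(-7 + r))
-47499 + O(94) = -47499 + (168 + 94² - 31*94) = -47499 + (168 + 8836 - 2914) = -47499 + 6090 = -41409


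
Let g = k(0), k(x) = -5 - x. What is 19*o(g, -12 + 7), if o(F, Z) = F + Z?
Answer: -190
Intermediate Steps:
g = -5 (g = -5 - 1*0 = -5 + 0 = -5)
19*o(g, -12 + 7) = 19*(-5 + (-12 + 7)) = 19*(-5 - 5) = 19*(-10) = -190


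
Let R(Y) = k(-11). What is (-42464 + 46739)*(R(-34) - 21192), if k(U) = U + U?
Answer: -90689850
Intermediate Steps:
k(U) = 2*U
R(Y) = -22 (R(Y) = 2*(-11) = -22)
(-42464 + 46739)*(R(-34) - 21192) = (-42464 + 46739)*(-22 - 21192) = 4275*(-21214) = -90689850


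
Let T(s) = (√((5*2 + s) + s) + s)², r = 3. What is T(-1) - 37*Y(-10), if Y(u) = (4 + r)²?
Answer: -1804 - 4*√2 ≈ -1809.7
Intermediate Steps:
Y(u) = 49 (Y(u) = (4 + 3)² = 7² = 49)
T(s) = (s + √(10 + 2*s))² (T(s) = (√((10 + s) + s) + s)² = (√(10 + 2*s) + s)² = (s + √(10 + 2*s))²)
T(-1) - 37*Y(-10) = (-1 + √2*√(5 - 1))² - 37*49 = (-1 + √2*√4)² - 1813 = (-1 + √2*2)² - 1813 = (-1 + 2*√2)² - 1813 = -1813 + (-1 + 2*√2)²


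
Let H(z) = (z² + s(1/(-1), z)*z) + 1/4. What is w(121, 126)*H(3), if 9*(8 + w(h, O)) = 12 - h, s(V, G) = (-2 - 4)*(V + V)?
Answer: -32761/36 ≈ -910.03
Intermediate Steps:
s(V, G) = -12*V
w(h, O) = -20/3 - h/9 (w(h, O) = -8 + (12 - h)/9 = -8 + (4/3 - h/9) = -20/3 - h/9)
H(z) = ¼ + z² + 12*z (H(z) = (z² + (-12/(-1))*z) + 1/4 = (z² + (-12*(-1))*z) + ¼ = (z² + 12*z) + ¼ = ¼ + z² + 12*z)
w(121, 126)*H(3) = (-20/3 - ⅑*121)*(¼ + 3² + 12*3) = (-20/3 - 121/9)*(¼ + 9 + 36) = -181/9*181/4 = -32761/36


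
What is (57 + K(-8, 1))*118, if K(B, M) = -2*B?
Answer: 8614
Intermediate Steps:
(57 + K(-8, 1))*118 = (57 - 2*(-8))*118 = (57 + 16)*118 = 73*118 = 8614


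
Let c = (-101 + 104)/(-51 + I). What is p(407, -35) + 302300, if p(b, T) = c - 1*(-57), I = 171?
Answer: 12094281/40 ≈ 3.0236e+5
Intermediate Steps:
c = 1/40 (c = (-101 + 104)/(-51 + 171) = 3/120 = 3*(1/120) = 1/40 ≈ 0.025000)
p(b, T) = 2281/40 (p(b, T) = 1/40 - 1*(-57) = 1/40 + 57 = 2281/40)
p(407, -35) + 302300 = 2281/40 + 302300 = 12094281/40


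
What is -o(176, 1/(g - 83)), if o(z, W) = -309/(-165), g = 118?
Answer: -103/55 ≈ -1.8727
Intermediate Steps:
o(z, W) = 103/55 (o(z, W) = -309*(-1/165) = 103/55)
-o(176, 1/(g - 83)) = -1*103/55 = -103/55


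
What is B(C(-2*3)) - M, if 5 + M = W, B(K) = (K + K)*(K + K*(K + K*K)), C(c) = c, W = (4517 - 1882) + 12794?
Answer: -13192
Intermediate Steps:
W = 15429 (W = 2635 + 12794 = 15429)
B(K) = 2*K*(K + K*(K + K**2)) (B(K) = (2*K)*(K + K*(K + K**2)) = 2*K*(K + K*(K + K**2)))
M = 15424 (M = -5 + 15429 = 15424)
B(C(-2*3)) - M = 2*(-2*3)**2*(1 - 2*3 + (-2*3)**2) - 1*15424 = 2*(-6)**2*(1 - 6 + (-6)**2) - 15424 = 2*36*(1 - 6 + 36) - 15424 = 2*36*31 - 15424 = 2232 - 15424 = -13192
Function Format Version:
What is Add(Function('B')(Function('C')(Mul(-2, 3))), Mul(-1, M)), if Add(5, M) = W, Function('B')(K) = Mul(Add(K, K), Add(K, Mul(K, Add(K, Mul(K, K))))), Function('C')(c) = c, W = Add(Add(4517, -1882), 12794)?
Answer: -13192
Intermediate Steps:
W = 15429 (W = Add(2635, 12794) = 15429)
Function('B')(K) = Mul(2, K, Add(K, Mul(K, Add(K, Pow(K, 2))))) (Function('B')(K) = Mul(Mul(2, K), Add(K, Mul(K, Add(K, Pow(K, 2))))) = Mul(2, K, Add(K, Mul(K, Add(K, Pow(K, 2))))))
M = 15424 (M = Add(-5, 15429) = 15424)
Add(Function('B')(Function('C')(Mul(-2, 3))), Mul(-1, M)) = Add(Mul(2, Pow(Mul(-2, 3), 2), Add(1, Mul(-2, 3), Pow(Mul(-2, 3), 2))), Mul(-1, 15424)) = Add(Mul(2, Pow(-6, 2), Add(1, -6, Pow(-6, 2))), -15424) = Add(Mul(2, 36, Add(1, -6, 36)), -15424) = Add(Mul(2, 36, 31), -15424) = Add(2232, -15424) = -13192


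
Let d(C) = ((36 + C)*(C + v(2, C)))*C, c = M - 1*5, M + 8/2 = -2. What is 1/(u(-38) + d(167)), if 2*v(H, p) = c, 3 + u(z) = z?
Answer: 2/10949941 ≈ 1.8265e-7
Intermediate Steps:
M = -6 (M = -4 - 2 = -6)
c = -11 (c = -6 - 1*5 = -6 - 5 = -11)
u(z) = -3 + z
v(H, p) = -11/2 (v(H, p) = (½)*(-11) = -11/2)
d(C) = C*(36 + C)*(-11/2 + C) (d(C) = ((36 + C)*(C - 11/2))*C = ((36 + C)*(-11/2 + C))*C = C*(36 + C)*(-11/2 + C))
1/(u(-38) + d(167)) = 1/((-3 - 38) + (½)*167*(-396 + 2*167² + 61*167)) = 1/(-41 + (½)*167*(-396 + 2*27889 + 10187)) = 1/(-41 + (½)*167*(-396 + 55778 + 10187)) = 1/(-41 + (½)*167*65569) = 1/(-41 + 10950023/2) = 1/(10949941/2) = 2/10949941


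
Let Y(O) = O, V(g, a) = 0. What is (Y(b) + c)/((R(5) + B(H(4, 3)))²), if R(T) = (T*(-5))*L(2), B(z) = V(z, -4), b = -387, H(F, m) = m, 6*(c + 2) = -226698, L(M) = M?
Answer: -9543/625 ≈ -15.269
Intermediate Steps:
c = -37785 (c = -2 + (⅙)*(-226698) = -2 - 37783 = -37785)
B(z) = 0
R(T) = -10*T (R(T) = (T*(-5))*2 = -5*T*2 = -10*T)
(Y(b) + c)/((R(5) + B(H(4, 3)))²) = (-387 - 37785)/((-10*5 + 0)²) = -38172/(-50 + 0)² = -38172/((-50)²) = -38172/2500 = -38172*1/2500 = -9543/625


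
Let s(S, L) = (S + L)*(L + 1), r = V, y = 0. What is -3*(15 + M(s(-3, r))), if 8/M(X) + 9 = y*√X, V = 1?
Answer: -127/3 ≈ -42.333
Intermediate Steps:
r = 1
s(S, L) = (1 + L)*(L + S) (s(S, L) = (L + S)*(1 + L) = (1 + L)*(L + S))
M(X) = -8/9 (M(X) = 8/(-9 + 0*√X) = 8/(-9 + 0) = 8/(-9) = 8*(-⅑) = -8/9)
-3*(15 + M(s(-3, r))) = -3*(15 - 8/9) = -3*127/9 = -127/3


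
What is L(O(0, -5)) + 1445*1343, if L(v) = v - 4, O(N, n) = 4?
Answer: 1940635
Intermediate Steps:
L(v) = -4 + v
L(O(0, -5)) + 1445*1343 = (-4 + 4) + 1445*1343 = 0 + 1940635 = 1940635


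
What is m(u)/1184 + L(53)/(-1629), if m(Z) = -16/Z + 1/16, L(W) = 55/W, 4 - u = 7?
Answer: 173293/44204544 ≈ 0.0039202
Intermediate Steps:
u = -3 (u = 4 - 1*7 = 4 - 7 = -3)
m(Z) = 1/16 - 16/Z (m(Z) = -16/Z + 1*(1/16) = -16/Z + 1/16 = 1/16 - 16/Z)
m(u)/1184 + L(53)/(-1629) = ((1/16)*(-256 - 3)/(-3))/1184 + (55/53)/(-1629) = ((1/16)*(-1/3)*(-259))*(1/1184) + (55*(1/53))*(-1/1629) = (259/48)*(1/1184) + (55/53)*(-1/1629) = 7/1536 - 55/86337 = 173293/44204544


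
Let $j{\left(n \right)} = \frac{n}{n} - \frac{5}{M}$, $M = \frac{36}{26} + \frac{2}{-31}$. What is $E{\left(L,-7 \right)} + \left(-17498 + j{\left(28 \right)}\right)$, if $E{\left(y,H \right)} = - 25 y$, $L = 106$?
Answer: $- \frac{10720219}{532} \approx -20151.0$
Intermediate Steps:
$M = \frac{532}{403}$ ($M = 36 \cdot \frac{1}{26} + 2 \left(- \frac{1}{31}\right) = \frac{18}{13} - \frac{2}{31} = \frac{532}{403} \approx 1.3201$)
$j{\left(n \right)} = - \frac{1483}{532}$ ($j{\left(n \right)} = \frac{n}{n} - \frac{5}{\frac{532}{403}} = 1 - \frac{2015}{532} = - \frac{1483}{532}$)
$E{\left(L,-7 \right)} + \left(-17498 + j{\left(28 \right)}\right) = \left(-25\right) 106 - \frac{9310419}{532} = -2650 - \frac{9310419}{532} = - \frac{10720219}{532}$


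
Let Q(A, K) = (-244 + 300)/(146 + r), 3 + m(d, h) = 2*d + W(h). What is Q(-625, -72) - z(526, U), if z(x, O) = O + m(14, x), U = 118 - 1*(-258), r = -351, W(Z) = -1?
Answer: -82056/205 ≈ -400.27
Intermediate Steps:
m(d, h) = -4 + 2*d (m(d, h) = -3 + (2*d - 1) = -3 + (-1 + 2*d) = -4 + 2*d)
Q(A, K) = -56/205 (Q(A, K) = (-244 + 300)/(146 - 351) = 56/(-205) = 56*(-1/205) = -56/205)
U = 376 (U = 118 + 258 = 376)
z(x, O) = 24 + O (z(x, O) = O + (-4 + 2*14) = O + (-4 + 28) = O + 24 = 24 + O)
Q(-625, -72) - z(526, U) = -56/205 - (24 + 376) = -56/205 - 1*400 = -56/205 - 400 = -82056/205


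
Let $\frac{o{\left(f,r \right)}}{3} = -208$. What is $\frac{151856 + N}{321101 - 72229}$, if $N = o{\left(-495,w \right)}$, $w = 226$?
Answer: $\frac{18904}{31109} \approx 0.60767$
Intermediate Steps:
$o{\left(f,r \right)} = -624$ ($o{\left(f,r \right)} = 3 \left(-208\right) = -624$)
$N = -624$
$\frac{151856 + N}{321101 - 72229} = \frac{151856 - 624}{321101 - 72229} = \frac{151232}{248872} = 151232 \cdot \frac{1}{248872} = \frac{18904}{31109}$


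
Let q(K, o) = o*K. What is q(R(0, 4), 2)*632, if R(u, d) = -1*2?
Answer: -2528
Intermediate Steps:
R(u, d) = -2
q(K, o) = K*o
q(R(0, 4), 2)*632 = -2*2*632 = -4*632 = -2528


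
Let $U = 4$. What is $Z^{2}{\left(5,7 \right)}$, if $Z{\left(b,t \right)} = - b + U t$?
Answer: $529$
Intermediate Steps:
$Z{\left(b,t \right)} = - b + 4 t$
$Z^{2}{\left(5,7 \right)} = \left(\left(-1\right) 5 + 4 \cdot 7\right)^{2} = \left(-5 + 28\right)^{2} = 23^{2} = 529$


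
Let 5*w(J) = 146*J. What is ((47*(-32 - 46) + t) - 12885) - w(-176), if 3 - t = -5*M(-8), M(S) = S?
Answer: -57244/5 ≈ -11449.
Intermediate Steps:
w(J) = 146*J/5 (w(J) = (146*J)/5 = 146*J/5)
t = -37 (t = 3 - (-5)*(-8) = 3 - 1*40 = 3 - 40 = -37)
((47*(-32 - 46) + t) - 12885) - w(-176) = ((47*(-32 - 46) - 37) - 12885) - 146*(-176)/5 = ((47*(-78) - 37) - 12885) - 1*(-25696/5) = ((-3666 - 37) - 12885) + 25696/5 = (-3703 - 12885) + 25696/5 = -16588 + 25696/5 = -57244/5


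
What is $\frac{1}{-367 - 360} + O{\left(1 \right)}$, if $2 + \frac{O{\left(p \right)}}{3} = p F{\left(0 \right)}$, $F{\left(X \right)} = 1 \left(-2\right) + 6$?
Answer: $\frac{4361}{727} \approx 5.9986$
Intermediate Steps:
$F{\left(X \right)} = 4$ ($F{\left(X \right)} = -2 + 6 = 4$)
$O{\left(p \right)} = -6 + 12 p$ ($O{\left(p \right)} = -6 + 3 p 4 = -6 + 3 \cdot 4 p = -6 + 12 p$)
$\frac{1}{-367 - 360} + O{\left(1 \right)} = \frac{1}{-367 - 360} + \left(-6 + 12 \cdot 1\right) = \frac{1}{-727} + \left(-6 + 12\right) = - \frac{1}{727} + 6 = \frac{4361}{727}$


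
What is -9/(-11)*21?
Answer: 189/11 ≈ 17.182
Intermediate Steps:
-9/(-11)*21 = -9*(-1/11)*21 = (9/11)*21 = 189/11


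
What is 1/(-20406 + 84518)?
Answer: 1/64112 ≈ 1.5598e-5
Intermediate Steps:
1/(-20406 + 84518) = 1/64112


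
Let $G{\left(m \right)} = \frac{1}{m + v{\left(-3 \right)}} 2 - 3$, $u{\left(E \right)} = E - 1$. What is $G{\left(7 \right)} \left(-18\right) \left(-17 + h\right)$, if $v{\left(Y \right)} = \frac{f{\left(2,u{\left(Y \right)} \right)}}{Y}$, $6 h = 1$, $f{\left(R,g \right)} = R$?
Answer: $- \frac{15453}{19} \approx -813.32$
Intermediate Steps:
$u{\left(E \right)} = -1 + E$
$h = \frac{1}{6}$ ($h = \frac{1}{6} \cdot 1 = \frac{1}{6} \approx 0.16667$)
$v{\left(Y \right)} = \frac{2}{Y}$
$G{\left(m \right)} = -3 + \frac{2}{- \frac{2}{3} + m}$ ($G{\left(m \right)} = \frac{1}{m + \frac{2}{-3}} \cdot 2 - 3 = \frac{1}{m + 2 \left(- \frac{1}{3}\right)} 2 - 3 = \frac{1}{m - \frac{2}{3}} \cdot 2 - 3 = \frac{1}{- \frac{2}{3} + m} 2 - 3 = \frac{2}{- \frac{2}{3} + m} - 3 = -3 + \frac{2}{- \frac{2}{3} + m}$)
$G{\left(7 \right)} \left(-18\right) \left(-17 + h\right) = \frac{3 \left(4 - 21\right)}{-2 + 3 \cdot 7} \left(-18\right) \left(-17 + \frac{1}{6}\right) = \frac{3 \left(4 - 21\right)}{-2 + 21} \left(-18\right) \left(- \frac{101}{6}\right) = 3 \cdot \frac{1}{19} \left(-17\right) \left(-18\right) \left(- \frac{101}{6}\right) = \left(- \frac{51}{19}\right) \left(-18\right) \left(- \frac{101}{6}\right) = \frac{918}{19} \left(- \frac{101}{6}\right) = - \frac{15453}{19}$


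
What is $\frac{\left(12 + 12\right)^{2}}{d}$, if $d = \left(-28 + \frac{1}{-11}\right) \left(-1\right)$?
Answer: $\frac{2112}{103} \approx 20.505$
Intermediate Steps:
$d = \frac{309}{11}$ ($d = \left(-28 - \frac{1}{11}\right) \left(-1\right) = \left(- \frac{309}{11}\right) \left(-1\right) = \frac{309}{11} \approx 28.091$)
$\frac{\left(12 + 12\right)^{2}}{d} = \frac{\left(12 + 12\right)^{2}}{\frac{309}{11}} = 24^{2} \cdot \frac{11}{309} = 576 \cdot \frac{11}{309} = \frac{2112}{103}$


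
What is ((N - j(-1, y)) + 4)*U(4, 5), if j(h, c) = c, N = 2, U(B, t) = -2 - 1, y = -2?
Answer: -24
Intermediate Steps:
U(B, t) = -3
((N - j(-1, y)) + 4)*U(4, 5) = ((2 - 1*(-2)) + 4)*(-3) = ((2 + 2) + 4)*(-3) = (4 + 4)*(-3) = 8*(-3) = -24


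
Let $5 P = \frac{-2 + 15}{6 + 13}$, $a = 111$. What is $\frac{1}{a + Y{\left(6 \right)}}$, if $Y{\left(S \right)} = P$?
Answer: $\frac{95}{10558} \approx 0.0089979$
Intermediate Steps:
$P = \frac{13}{95}$ ($P = \frac{\left(-2 + 15\right) \frac{1}{6 + 13}}{5} = \frac{13 \cdot \frac{1}{19}}{5} = \frac{1}{5} \cdot \frac{13}{19} = \frac{13}{95} \approx 0.13684$)
$Y{\left(S \right)} = \frac{13}{95}$
$\frac{1}{a + Y{\left(6 \right)}} = \frac{1}{111 + \frac{13}{95}} = \frac{1}{\frac{10558}{95}} = \frac{95}{10558}$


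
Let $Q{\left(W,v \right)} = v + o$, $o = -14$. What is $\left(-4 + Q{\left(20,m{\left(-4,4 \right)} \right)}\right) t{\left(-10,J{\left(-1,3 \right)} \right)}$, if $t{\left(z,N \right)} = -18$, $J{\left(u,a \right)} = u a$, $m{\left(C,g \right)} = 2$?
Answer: $288$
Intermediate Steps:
$J{\left(u,a \right)} = a u$
$Q{\left(W,v \right)} = -14 + v$ ($Q{\left(W,v \right)} = v - 14 = -14 + v$)
$\left(-4 + Q{\left(20,m{\left(-4,4 \right)} \right)}\right) t{\left(-10,J{\left(-1,3 \right)} \right)} = \left(-4 + \left(-14 + 2\right)\right) \left(-18\right) = \left(-4 - 12\right) \left(-18\right) = \left(-16\right) \left(-18\right) = 288$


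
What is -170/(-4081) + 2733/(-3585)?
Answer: -3514641/4876795 ≈ -0.72069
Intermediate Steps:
-170/(-4081) + 2733/(-3585) = -170*(-1/4081) + 2733*(-1/3585) = 170/4081 - 911/1195 = -3514641/4876795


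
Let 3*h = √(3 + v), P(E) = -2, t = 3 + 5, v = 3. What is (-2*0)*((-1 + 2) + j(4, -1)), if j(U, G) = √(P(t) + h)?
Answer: 0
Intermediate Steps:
t = 8
h = √6/3 (h = √(3 + 3)/3 = √6/3 ≈ 0.81650)
j(U, G) = √(-2 + √6/3)
(-2*0)*((-1 + 2) + j(4, -1)) = (-2*0)*((-1 + 2) + √(-18 + 3*√6)/3) = 0*(1 + √(-18 + 3*√6)/3) = 0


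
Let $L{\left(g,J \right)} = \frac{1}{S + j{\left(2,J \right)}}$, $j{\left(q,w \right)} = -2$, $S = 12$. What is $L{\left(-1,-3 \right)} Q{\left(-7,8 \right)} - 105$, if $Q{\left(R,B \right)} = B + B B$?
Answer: $- \frac{489}{5} \approx -97.8$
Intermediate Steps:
$Q{\left(R,B \right)} = B + B^{2}$
$L{\left(g,J \right)} = \frac{1}{10}$ ($L{\left(g,J \right)} = \frac{1}{12 - 2} = \frac{1}{10}$)
$L{\left(-1,-3 \right)} Q{\left(-7,8 \right)} - 105 = \frac{8 \left(1 + 8\right)}{10} - 105 = \frac{8 \cdot 9}{10} - 105 = \frac{1}{10} \cdot 72 - 105 = \frac{36}{5} - 105 = - \frac{489}{5}$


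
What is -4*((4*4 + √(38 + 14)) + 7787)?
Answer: -31212 - 8*√13 ≈ -31241.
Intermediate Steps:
-4*((4*4 + √(38 + 14)) + 7787) = -4*((16 + √52) + 7787) = -4*((16 + 2*√13) + 7787) = -4*(7803 + 2*√13) = -31212 - 8*√13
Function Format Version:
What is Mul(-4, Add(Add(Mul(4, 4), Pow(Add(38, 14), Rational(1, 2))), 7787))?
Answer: Add(-31212, Mul(-8, Pow(13, Rational(1, 2)))) ≈ -31241.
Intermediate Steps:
Mul(-4, Add(Add(Mul(4, 4), Pow(Add(38, 14), Rational(1, 2))), 7787)) = Mul(-4, Add(Add(16, Pow(52, Rational(1, 2))), 7787)) = Mul(-4, Add(Add(16, Mul(2, Pow(13, Rational(1, 2)))), 7787)) = Mul(-4, Add(7803, Mul(2, Pow(13, Rational(1, 2))))) = Add(-31212, Mul(-8, Pow(13, Rational(1, 2))))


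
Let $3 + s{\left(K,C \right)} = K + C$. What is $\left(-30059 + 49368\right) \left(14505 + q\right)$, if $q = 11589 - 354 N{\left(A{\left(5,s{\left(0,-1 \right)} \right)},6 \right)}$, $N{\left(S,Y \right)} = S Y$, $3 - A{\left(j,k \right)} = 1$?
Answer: $421824414$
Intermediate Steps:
$s{\left(K,C \right)} = -3 + C + K$ ($s{\left(K,C \right)} = -3 + \left(K + C\right) = -3 + \left(C + K\right) = -3 + C + K$)
$A{\left(j,k \right)} = 2$ ($A{\left(j,k \right)} = 3 - 1 = 2$)
$q = 7341$ ($q = 11589 - 354 \cdot 2 \cdot 6 = 11589 - 4248 = 7341$)
$\left(-30059 + 49368\right) \left(14505 + q\right) = \left(-30059 + 49368\right) \left(14505 + 7341\right) = 19309 \cdot 21846 = 421824414$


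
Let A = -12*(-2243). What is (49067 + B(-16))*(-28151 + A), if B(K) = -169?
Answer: -60389030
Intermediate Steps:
A = 26916
(49067 + B(-16))*(-28151 + A) = (49067 - 169)*(-28151 + 26916) = 48898*(-1235) = -60389030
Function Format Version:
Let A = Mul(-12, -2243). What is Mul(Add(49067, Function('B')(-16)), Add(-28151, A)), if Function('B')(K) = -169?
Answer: -60389030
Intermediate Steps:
A = 26916
Mul(Add(49067, Function('B')(-16)), Add(-28151, A)) = Mul(Add(49067, -169), Add(-28151, 26916)) = Mul(48898, -1235) = -60389030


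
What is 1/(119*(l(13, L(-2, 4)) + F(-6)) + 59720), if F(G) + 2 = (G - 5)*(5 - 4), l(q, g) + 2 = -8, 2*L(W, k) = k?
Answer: 1/56983 ≈ 1.7549e-5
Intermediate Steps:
L(W, k) = k/2
l(q, g) = -10 (l(q, g) = -2 - 8 = -10)
F(G) = -7 + G (F(G) = -2 + (G - 5)*(5 - 4) = -2 + (-5 + G)*1 = -2 + (-5 + G) = -7 + G)
1/(119*(l(13, L(-2, 4)) + F(-6)) + 59720) = 1/(119*(-10 + (-7 - 6)) + 59720) = 1/(119*(-10 - 13) + 59720) = 1/(119*(-23) + 59720) = 1/(-2737 + 59720) = 1/56983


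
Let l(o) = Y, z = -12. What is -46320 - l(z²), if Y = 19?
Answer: -46339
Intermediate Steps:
l(o) = 19
-46320 - l(z²) = -46320 - 1*19 = -46320 - 19 = -46339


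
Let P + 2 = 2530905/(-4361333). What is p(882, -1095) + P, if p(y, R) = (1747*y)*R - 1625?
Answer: -7358601349647986/4361333 ≈ -1.6872e+9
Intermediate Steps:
p(y, R) = -1625 + 1747*R*y (p(y, R) = 1747*R*y - 1625 = -1625 + 1747*R*y)
P = -11253571/4361333 (P = -2 + 2530905/(-4361333) = -2 + 2530905*(-1/4361333) = -2 - 2530905/4361333 = -11253571/4361333 ≈ -2.5803)
p(882, -1095) + P = (-1625 + 1747*(-1095)*882) - 11253571/4361333 = (-1625 - 1687235130) - 11253571/4361333 = -1687236755 - 11253571/4361333 = -7358601349647986/4361333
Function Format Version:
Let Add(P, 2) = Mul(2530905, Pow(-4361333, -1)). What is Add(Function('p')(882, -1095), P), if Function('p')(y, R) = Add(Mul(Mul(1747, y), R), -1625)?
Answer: Rational(-7358601349647986, 4361333) ≈ -1.6872e+9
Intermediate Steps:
Function('p')(y, R) = Add(-1625, Mul(1747, R, y)) (Function('p')(y, R) = Add(Mul(1747, R, y), -1625) = Add(-1625, Mul(1747, R, y)))
P = Rational(-11253571, 4361333) (P = Add(-2, Mul(2530905, Pow(-4361333, -1))) = Add(-2, Mul(2530905, Rational(-1, 4361333))) = Add(-2, Rational(-2530905, 4361333)) = Rational(-11253571, 4361333) ≈ -2.5803)
Add(Function('p')(882, -1095), P) = Add(Add(-1625, Mul(1747, -1095, 882)), Rational(-11253571, 4361333)) = Add(Add(-1625, -1687235130), Rational(-11253571, 4361333)) = Add(-1687236755, Rational(-11253571, 4361333)) = Rational(-7358601349647986, 4361333)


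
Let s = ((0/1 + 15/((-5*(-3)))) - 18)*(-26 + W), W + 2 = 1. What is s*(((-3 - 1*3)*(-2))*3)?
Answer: 16524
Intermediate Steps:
W = -1 (W = -2 + 1 = -1)
s = 459 (s = ((0/1 + 15/((-5*(-3)))) - 18)*(-26 - 1) = ((0*1 + 15/15) - 18)*(-27) = ((0 + 15*(1/15)) - 18)*(-27) = ((0 + 1) - 18)*(-27) = (1 - 18)*(-27) = -17*(-27) = 459)
s*(((-3 - 1*3)*(-2))*3) = 459*(((-3 - 1*3)*(-2))*3) = 459*(((-3 - 3)*(-2))*3) = 459*(-6*(-2)*3) = 459*(12*3) = 459*36 = 16524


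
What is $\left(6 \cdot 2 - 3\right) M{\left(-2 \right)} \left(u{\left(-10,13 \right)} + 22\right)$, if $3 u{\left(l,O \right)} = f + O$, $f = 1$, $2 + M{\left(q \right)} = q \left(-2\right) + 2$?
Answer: $960$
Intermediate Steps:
$M{\left(q \right)} = - 2 q$ ($M{\left(q \right)} = -2 + \left(q \left(-2\right) + 2\right) = -2 - \left(-2 + 2 q\right) = - 2 q$)
$u{\left(l,O \right)} = \frac{1}{3} + \frac{O}{3}$ ($u{\left(l,O \right)} = \frac{1 + O}{3} = \frac{1}{3} + \frac{O}{3}$)
$\left(6 \cdot 2 - 3\right) M{\left(-2 \right)} \left(u{\left(-10,13 \right)} + 22\right) = \left(6 \cdot 2 - 3\right) \left(\left(-2\right) \left(-2\right)\right) \left(\left(\frac{1}{3} + \frac{1}{3} \cdot 13\right) + 22\right) = \left(12 - 3\right) 4 \left(\left(\frac{1}{3} + \frac{13}{3}\right) + 22\right) = 9 \cdot 4 \left(\frac{14}{3} + 22\right) = 36 \cdot \frac{80}{3} = 960$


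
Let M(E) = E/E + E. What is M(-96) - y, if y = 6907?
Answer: -7002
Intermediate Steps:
M(E) = 1 + E
M(-96) - y = (1 - 96) - 1*6907 = -95 - 6907 = -7002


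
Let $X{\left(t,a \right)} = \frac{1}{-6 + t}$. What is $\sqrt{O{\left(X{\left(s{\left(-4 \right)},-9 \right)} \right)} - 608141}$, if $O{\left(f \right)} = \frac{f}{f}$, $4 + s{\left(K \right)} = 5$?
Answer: $2 i \sqrt{152035} \approx 779.83 i$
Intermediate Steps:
$s{\left(K \right)} = 1$ ($s{\left(K \right)} = -4 + 5 = 1$)
$O{\left(f \right)} = 1$
$\sqrt{O{\left(X{\left(s{\left(-4 \right)},-9 \right)} \right)} - 608141} = \sqrt{1 - 608141} = \sqrt{-608140} = 2 i \sqrt{152035}$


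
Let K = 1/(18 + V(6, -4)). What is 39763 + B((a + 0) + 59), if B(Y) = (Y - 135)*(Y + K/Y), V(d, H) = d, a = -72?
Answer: 3251623/78 ≈ 41688.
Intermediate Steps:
K = 1/24 (K = 1/(18 + 6) = 1/24 ≈ 0.041667)
B(Y) = (-135 + Y)*(Y + 1/(24*Y)) (B(Y) = (Y - 135)*(Y + 1/(24*Y)) = (-135 + Y)*(Y + 1/(24*Y)))
39763 + B((a + 0) + 59) = 39763 + (1/24 + ((-72 + 0) + 59)² - 135*((-72 + 0) + 59) - 45/(8*((-72 + 0) + 59))) = 39763 + (1/24 + (-72 + 59)² - 135*(-72 + 59) - 45/(8*(-72 + 59))) = 39763 + (1/24 + (-13)² - 135*(-13) - 45/8/(-13)) = 39763 + (1/24 + 169 + 1755 - 45/8*(-1/13)) = 39763 + (1/24 + 169 + 1755 + 45/104) = 39763 + 150109/78 = 3251623/78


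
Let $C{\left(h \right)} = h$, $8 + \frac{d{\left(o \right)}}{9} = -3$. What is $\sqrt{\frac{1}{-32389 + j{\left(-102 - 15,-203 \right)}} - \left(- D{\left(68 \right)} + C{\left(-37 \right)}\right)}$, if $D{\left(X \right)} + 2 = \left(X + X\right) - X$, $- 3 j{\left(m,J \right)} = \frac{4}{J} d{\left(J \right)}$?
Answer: $\frac{\sqrt{4452887131814406}}{6575099} \approx 10.149$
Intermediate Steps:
$d{\left(o \right)} = -99$ ($d{\left(o \right)} = -72 + 9 \left(-3\right) = -72 - 27 = -99$)
$j{\left(m,J \right)} = \frac{132}{J}$ ($j{\left(m,J \right)} = - \frac{\frac{4}{J} \left(-99\right)}{3} = - \frac{\left(-396\right) \frac{1}{J}}{3} = \frac{132}{J}$)
$D{\left(X \right)} = -2 + X$ ($D{\left(X \right)} = -2 + \left(\left(X + X\right) - X\right) = -2 + \left(2 X - X\right) = -2 + X$)
$\sqrt{\frac{1}{-32389 + j{\left(-102 - 15,-203 \right)}} - \left(- D{\left(68 \right)} + C{\left(-37 \right)}\right)} = \sqrt{\frac{1}{-32389 + \frac{132}{-203}} + \left(\left(-2 + 68\right) - -37\right)} = \sqrt{\frac{1}{-32389 + 132 \left(- \frac{1}{203}\right)} + \left(66 + 37\right)} = \sqrt{\frac{1}{-32389 - \frac{132}{203}} + 103} = \sqrt{\frac{1}{- \frac{6575099}{203}} + 103} = \sqrt{- \frac{203}{6575099} + 103} = \sqrt{\frac{677234994}{6575099}} = \frac{\sqrt{4452887131814406}}{6575099}$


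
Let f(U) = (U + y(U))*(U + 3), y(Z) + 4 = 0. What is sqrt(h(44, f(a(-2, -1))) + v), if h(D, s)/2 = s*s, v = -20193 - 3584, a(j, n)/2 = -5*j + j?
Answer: sqrt(80191) ≈ 283.18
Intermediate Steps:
a(j, n) = -8*j (a(j, n) = 2*(-5*j + j) = 2*(-4*j) = -8*j)
y(Z) = -4 (y(Z) = -4 + 0 = -4)
f(U) = (-4 + U)*(3 + U) (f(U) = (U - 4)*(U + 3) = (-4 + U)*(3 + U))
v = -23777
h(D, s) = 2*s**2 (h(D, s) = 2*(s*s) = 2*s**2)
sqrt(h(44, f(a(-2, -1))) + v) = sqrt(2*(-12 + (-8*(-2))**2 - (-8)*(-2))**2 - 23777) = sqrt(2*(-12 + 16**2 - 1*16)**2 - 23777) = sqrt(2*(-12 + 256 - 16)**2 - 23777) = sqrt(2*228**2 - 23777) = sqrt(2*51984 - 23777) = sqrt(103968 - 23777) = sqrt(80191)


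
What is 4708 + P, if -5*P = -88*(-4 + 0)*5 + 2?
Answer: 21778/5 ≈ 4355.6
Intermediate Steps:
P = -1762/5 (P = -(-88*(-4 + 0)*5 + 2)/5 = -(-(-352)*5 + 2)/5 = -(-88*(-20) + 2)/5 = -(1760 + 2)/5 = -⅕*1762 = -1762/5 ≈ -352.40)
4708 + P = 4708 - 1762/5 = 21778/5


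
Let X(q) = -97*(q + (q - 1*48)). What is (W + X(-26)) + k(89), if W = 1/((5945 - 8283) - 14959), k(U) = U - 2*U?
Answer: 166241466/17297 ≈ 9611.0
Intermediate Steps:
k(U) = -U
X(q) = 4656 - 194*q (X(q) = -97*(q + (q - 48)) = -97*(q + (-48 + q)) = -97*(-48 + 2*q) = 4656 - 194*q)
W = -1/17297 (W = 1/(-2338 - 14959) = 1/(-17297) = -1/17297 ≈ -5.7813e-5)
(W + X(-26)) + k(89) = (-1/17297 + (4656 - 194*(-26))) - 1*89 = (-1/17297 + (4656 + 5044)) - 89 = (-1/17297 + 9700) - 89 = 167780899/17297 - 89 = 166241466/17297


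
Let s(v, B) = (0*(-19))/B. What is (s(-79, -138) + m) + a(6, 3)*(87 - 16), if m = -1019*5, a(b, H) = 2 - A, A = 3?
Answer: -5166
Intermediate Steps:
a(b, H) = -1 (a(b, H) = 2 - 1*3 = 2 - 3 = -1)
m = -5095
s(v, B) = 0 (s(v, B) = 0/B = 0)
(s(-79, -138) + m) + a(6, 3)*(87 - 16) = (0 - 5095) - (87 - 16) = -5095 - 1*71 = -5095 - 71 = -5166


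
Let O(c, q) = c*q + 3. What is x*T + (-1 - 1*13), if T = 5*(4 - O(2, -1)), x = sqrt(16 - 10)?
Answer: -14 + 15*sqrt(6) ≈ 22.742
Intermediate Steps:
x = sqrt(6) ≈ 2.4495
O(c, q) = 3 + c*q
T = 15 (T = 5*(4 - (3 + 2*(-1))) = 5*(4 - (3 - 2)) = 5*(4 - 1*1) = 5*(4 - 1) = 5*3 = 15)
x*T + (-1 - 1*13) = sqrt(6)*15 + (-1 - 1*13) = 15*sqrt(6) + (-1 - 13) = 15*sqrt(6) - 14 = -14 + 15*sqrt(6)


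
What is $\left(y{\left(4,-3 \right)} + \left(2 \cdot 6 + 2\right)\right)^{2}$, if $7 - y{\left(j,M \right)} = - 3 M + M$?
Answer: $225$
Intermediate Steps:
$y{\left(j,M \right)} = 7 + 2 M$ ($y{\left(j,M \right)} = 7 - \left(- 3 M + M\right) = 7 - - 2 M = 7 + 2 M$)
$\left(y{\left(4,-3 \right)} + \left(2 \cdot 6 + 2\right)\right)^{2} = \left(\left(7 + 2 \left(-3\right)\right) + \left(2 \cdot 6 + 2\right)\right)^{2} = \left(\left(7 - 6\right) + \left(12 + 2\right)\right)^{2} = \left(1 + 14\right)^{2} = 15^{2} = 225$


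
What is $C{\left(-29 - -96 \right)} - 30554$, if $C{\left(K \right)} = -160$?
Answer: $-30714$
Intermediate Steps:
$C{\left(-29 - -96 \right)} - 30554 = -160 - 30554 = -30714$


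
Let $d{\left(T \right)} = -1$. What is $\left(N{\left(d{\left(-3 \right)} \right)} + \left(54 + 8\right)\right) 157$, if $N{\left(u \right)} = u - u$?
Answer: $9734$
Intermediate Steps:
$N{\left(u \right)} = 0$
$\left(N{\left(d{\left(-3 \right)} \right)} + \left(54 + 8\right)\right) 157 = \left(0 + \left(54 + 8\right)\right) 157 = \left(0 + 62\right) 157 = 62 \cdot 157 = 9734$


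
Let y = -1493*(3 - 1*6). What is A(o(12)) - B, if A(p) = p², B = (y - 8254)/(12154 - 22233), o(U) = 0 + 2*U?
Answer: 5801729/10079 ≈ 575.63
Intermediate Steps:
y = 4479 (y = -1493*(3 - 6) = -1493*(-3) = 4479)
o(U) = 2*U
B = 3775/10079 (B = (4479 - 8254)/(12154 - 22233) = -3775/(-10079) = -3775*(-1/10079) = 3775/10079 ≈ 0.37454)
A(o(12)) - B = (2*12)² - 1*3775/10079 = 24² - 3775/10079 = 576 - 3775/10079 = 5801729/10079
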